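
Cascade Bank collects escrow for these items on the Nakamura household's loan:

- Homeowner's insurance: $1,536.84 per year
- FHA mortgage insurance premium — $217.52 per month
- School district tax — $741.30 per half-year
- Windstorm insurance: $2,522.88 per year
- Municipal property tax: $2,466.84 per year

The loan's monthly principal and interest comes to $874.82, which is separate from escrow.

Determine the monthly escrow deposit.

$884.95

Homeowner's insurance = $1,536.84 annually
FHA mortgage insurance premium = $217.52 × 12 = $2,610.24 annually
School district tax = $741.30 × 2 = $1,482.60 annually
Windstorm insurance = $2,522.88 annually
Municipal property tax = $2,466.84 annually
Annual escrow total = $10,619.40
Monthly escrow = $10,619.40 ÷ 12 = $884.95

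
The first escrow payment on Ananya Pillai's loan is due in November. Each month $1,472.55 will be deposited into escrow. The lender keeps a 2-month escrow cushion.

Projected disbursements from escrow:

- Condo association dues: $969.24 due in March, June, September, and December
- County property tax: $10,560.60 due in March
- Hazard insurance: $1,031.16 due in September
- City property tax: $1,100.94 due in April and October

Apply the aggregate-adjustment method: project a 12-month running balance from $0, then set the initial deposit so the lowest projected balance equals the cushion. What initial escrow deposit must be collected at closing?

$8,081.43

Cushion = 2 × $1,472.55 = $2,945.10
Trial balance (start $0, +$1,472.55 each month, − disbursements):
  Nov: +$1,472.55 → $1,472.55
  Dec: +$1,472.55 − $969.24 → $1,975.86
  Jan: +$1,472.55 → $3,448.41
  Feb: +$1,472.55 → $4,920.96
  Mar: +$1,472.55 − $11,529.84 → -$5,136.33
  Apr: +$1,472.55 − $1,100.94 → -$4,764.72
  May: +$1,472.55 → -$3,292.17
  Jun: +$1,472.55 − $969.24 → -$2,788.86
  Jul: +$1,472.55 → -$1,316.31
  Aug: +$1,472.55 → $156.24
  Sep: +$1,472.55 − $2,000.40 → -$371.61
  Oct: +$1,472.55 − $1,100.94 → $0.00
Lowest trial balance = -$5,136.33 (Mar)
Initial deposit = cushion − low point = $2,945.10 − (-$5,136.33) = $8,081.43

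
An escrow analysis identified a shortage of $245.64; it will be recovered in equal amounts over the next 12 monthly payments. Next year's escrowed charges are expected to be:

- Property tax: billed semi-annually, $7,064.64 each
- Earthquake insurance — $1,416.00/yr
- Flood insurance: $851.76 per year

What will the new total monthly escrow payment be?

Property tax = $7,064.64 × 2 = $14,129.28
Earthquake insurance = $1,416.00
Flood insurance = $851.76
Total annual escrow = $14,129.28 + $1,416.00 + $851.76 = $16,397.04
Monthly = $16,397.04 ÷ 12 = $1,366.42
Shortage per month = $245.64 ÷ 12 = $20.47
New monthly escrow = $1,366.42 + $20.47 = $1,386.89

$1,386.89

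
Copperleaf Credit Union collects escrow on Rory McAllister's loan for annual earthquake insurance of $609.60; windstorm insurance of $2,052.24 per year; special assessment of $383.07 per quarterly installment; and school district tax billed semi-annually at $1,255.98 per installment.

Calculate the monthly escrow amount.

$558.84

Earthquake insurance = $609.60 annually
Windstorm insurance = $2,052.24 annually
Special assessment = $383.07 × 4 = $1,532.28 annually
School district tax = $1,255.98 × 2 = $2,511.96 annually
Yearly total = $6,706.08
Base monthly escrow = $6,706.08 / 12 = $558.84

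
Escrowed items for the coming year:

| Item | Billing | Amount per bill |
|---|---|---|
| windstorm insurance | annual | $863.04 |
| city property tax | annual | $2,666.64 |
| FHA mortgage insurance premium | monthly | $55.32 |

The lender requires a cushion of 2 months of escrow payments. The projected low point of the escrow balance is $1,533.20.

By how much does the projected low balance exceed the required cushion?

Windstorm insurance = $863.04 annually
City property tax = $2,666.64 annually
FHA mortgage insurance premium = $55.32 × 12 = $663.84 annually
Yearly total = $863.04 + $2,666.64 + $663.84 = $4,193.52
Per month = $4,193.52 ÷ 12 = $349.46
Cushion = 2 × $349.46 = $698.92
Surplus = $1,533.20 − $698.92 = $834.28

$834.28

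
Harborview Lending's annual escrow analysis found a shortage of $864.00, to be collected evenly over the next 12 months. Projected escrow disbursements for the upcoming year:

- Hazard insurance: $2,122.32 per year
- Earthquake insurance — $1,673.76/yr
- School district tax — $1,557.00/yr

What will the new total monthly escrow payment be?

Hazard insurance — $2,122.32 per year
Earthquake insurance — $1,673.76 per year
School district tax — $1,557.00 per year
Combined annual = $5,353.08
Monthly = $5,353.08 / 12 = $446.09
Monthly shortage recovery: $864.00 / 12 = $72.00
Adjusted monthly = $446.09 + $72.00 = $518.09

$518.09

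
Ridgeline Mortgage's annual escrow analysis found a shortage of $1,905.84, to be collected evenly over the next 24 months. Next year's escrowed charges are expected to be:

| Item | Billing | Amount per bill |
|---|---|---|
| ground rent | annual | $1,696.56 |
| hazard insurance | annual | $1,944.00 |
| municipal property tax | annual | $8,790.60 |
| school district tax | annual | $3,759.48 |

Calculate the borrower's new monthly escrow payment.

Ground rent: $1,696.56 annually
Hazard insurance: $1,944.00 annually
Municipal property tax: $8,790.60 annually
School district tax: $3,759.48 annually
Annual escrow total = $1,696.56 + $1,944.00 + $8,790.60 + $3,759.48 = $16,190.64
Base monthly escrow = $16,190.64 / 12 = $1,349.22
Monthly shortage recovery: $1,905.84 ÷ 24 = $79.41
Adjusted monthly = $1,349.22 + $79.41 = $1,428.63

$1,428.63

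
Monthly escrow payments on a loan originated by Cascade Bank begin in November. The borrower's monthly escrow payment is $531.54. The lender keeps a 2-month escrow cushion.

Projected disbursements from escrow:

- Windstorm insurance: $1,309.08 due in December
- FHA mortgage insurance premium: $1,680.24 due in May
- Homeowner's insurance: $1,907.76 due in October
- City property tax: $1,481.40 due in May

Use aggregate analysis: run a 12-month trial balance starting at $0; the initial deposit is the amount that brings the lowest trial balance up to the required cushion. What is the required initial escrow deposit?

$1,813.02

Cushion = 2 × $531.54 = $1,063.08
Trial balance (start $0, +$531.54 each month, − disbursements):
  Nov: +$531.54 → $531.54
  Dec: +$531.54 − $1,309.08 → -$246.00
  Jan: +$531.54 → $285.54
  Feb: +$531.54 → $817.08
  Mar: +$531.54 → $1,348.62
  Apr: +$531.54 → $1,880.16
  May: +$531.54 − $3,161.64 → -$749.94
  Jun: +$531.54 → -$218.40
  Jul: +$531.54 → $313.14
  Aug: +$531.54 → $844.68
  Sep: +$531.54 → $1,376.22
  Oct: +$531.54 − $1,907.76 → $0.00
Lowest trial balance = -$749.94 (May)
Initial deposit = cushion − low point = $1,063.08 − (-$749.94) = $1,813.02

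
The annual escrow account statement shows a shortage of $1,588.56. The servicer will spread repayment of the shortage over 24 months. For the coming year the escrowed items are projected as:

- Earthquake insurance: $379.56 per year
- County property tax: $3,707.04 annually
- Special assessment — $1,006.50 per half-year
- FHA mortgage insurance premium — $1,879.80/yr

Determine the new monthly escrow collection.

Earthquake insurance: $379.56 per year
County property tax: $3,707.04 per year
Special assessment: $1,006.50 × 2 = $2,013.00 per year
FHA mortgage insurance premium: $1,879.80 per year
Total per year = $379.56 + $3,707.04 + $2,013.00 + $1,879.80 = $7,979.40
Base monthly escrow = $7,979.40 ÷ 12 = $664.95
Shortage spread = $1,588.56 ÷ 24 = $66.19/mo
Adjusted monthly = $664.95 + $66.19 = $731.14

$731.14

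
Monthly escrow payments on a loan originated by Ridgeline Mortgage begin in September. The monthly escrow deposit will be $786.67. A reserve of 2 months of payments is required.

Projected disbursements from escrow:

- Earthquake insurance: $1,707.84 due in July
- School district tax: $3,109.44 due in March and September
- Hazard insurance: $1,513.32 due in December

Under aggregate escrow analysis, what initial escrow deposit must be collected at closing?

Cushion = 2 × $786.67 = $1,573.34
Trial balance (start $0, +$786.67 each month, − disbursements):
  Sep: +$786.67 − $3,109.44 → -$2,322.77
  Oct: +$786.67 → -$1,536.10
  Nov: +$786.67 → -$749.43
  Dec: +$786.67 − $1,513.32 → -$1,476.08
  Jan: +$786.67 → -$689.41
  Feb: +$786.67 → $97.26
  Mar: +$786.67 − $3,109.44 → -$2,225.51
  Apr: +$786.67 → -$1,438.84
  May: +$786.67 → -$652.17
  Jun: +$786.67 → $134.50
  Jul: +$786.67 − $1,707.84 → -$786.67
  Aug: +$786.67 → $0.00
Lowest trial balance = -$2,322.77 (Sep)
Initial deposit = cushion − low point = $1,573.34 − (-$2,322.77) = $3,896.11

$3,896.11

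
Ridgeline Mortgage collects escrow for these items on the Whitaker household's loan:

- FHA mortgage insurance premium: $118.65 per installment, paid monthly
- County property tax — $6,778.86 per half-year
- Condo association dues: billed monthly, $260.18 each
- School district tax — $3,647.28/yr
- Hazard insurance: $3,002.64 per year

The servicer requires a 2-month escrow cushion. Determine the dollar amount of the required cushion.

$4,125.60

FHA mortgage insurance premium — $118.65 × 12 = $1,423.80
County property tax — $6,778.86 × 2 = $13,557.72
Condo association dues — $260.18 × 12 = $3,122.16
School district tax — $3,647.28
Hazard insurance — $3,002.64
Yearly total = $1,423.80 + $13,557.72 + $3,122.16 + $3,647.28 + $3,002.64 = $24,753.60
Monthly = $24,753.60 ÷ 12 = $2,062.80
Cushion = 2 × $2,062.80 = $4,125.60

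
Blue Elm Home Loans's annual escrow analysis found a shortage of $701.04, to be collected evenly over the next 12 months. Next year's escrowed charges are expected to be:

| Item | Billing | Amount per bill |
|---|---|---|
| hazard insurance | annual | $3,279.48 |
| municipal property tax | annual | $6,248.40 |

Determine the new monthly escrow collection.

$852.41

Hazard insurance = $3,279.48 annually
Municipal property tax = $6,248.40 annually
Total annual escrow = $3,279.48 + $6,248.40 = $9,527.88
Base monthly escrow = $9,527.88 ÷ 12 = $793.99
Shortage per month = $701.04 / 12 = $58.42
Adjusted monthly = $793.99 + $58.42 = $852.41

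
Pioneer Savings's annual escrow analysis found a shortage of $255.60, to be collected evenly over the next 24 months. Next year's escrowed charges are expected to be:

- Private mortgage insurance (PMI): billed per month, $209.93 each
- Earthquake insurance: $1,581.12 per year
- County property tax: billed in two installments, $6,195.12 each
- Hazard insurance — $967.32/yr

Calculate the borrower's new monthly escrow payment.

$1,465.47

Private mortgage insurance (PMI) — $209.93 × 12 = $2,519.16 annually
Earthquake insurance — $1,581.12 annually
County property tax — $6,195.12 × 2 = $12,390.24 annually
Hazard insurance — $967.32 annually
Total per year = $2,519.16 + $1,581.12 + $12,390.24 + $967.32 = $17,457.84
Monthly = $17,457.84 / 12 = $1,454.82
Monthly shortage recovery: $255.60 ÷ 24 = $10.65
Adjusted monthly = $1,454.82 + $10.65 = $1,465.47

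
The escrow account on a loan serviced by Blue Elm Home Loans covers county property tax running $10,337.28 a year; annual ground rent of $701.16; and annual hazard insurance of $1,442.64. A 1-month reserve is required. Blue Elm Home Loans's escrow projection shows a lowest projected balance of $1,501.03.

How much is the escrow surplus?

$460.94

County property tax = $10,337.28
Ground rent = $701.16
Hazard insurance = $1,442.64
Yearly total = $12,481.08
Base monthly escrow = $12,481.08 ÷ 12 = $1,040.09
Required reserve = 1 × $1,040.09 = $1,040.09
Surplus = $1,501.03 − $1,040.09 = $460.94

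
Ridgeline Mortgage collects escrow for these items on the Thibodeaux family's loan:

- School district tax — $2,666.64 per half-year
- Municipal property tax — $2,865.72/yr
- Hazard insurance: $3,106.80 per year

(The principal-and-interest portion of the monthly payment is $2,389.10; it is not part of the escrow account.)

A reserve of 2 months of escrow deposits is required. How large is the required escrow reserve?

School district tax: $2,666.64 × 2 = $5,333.28/yr
Municipal property tax: $2,865.72/yr
Hazard insurance: $3,106.80/yr
Combined annual = $11,305.80
Monthly escrow = $11,305.80 / 12 = $942.15
Reserve = 2 × $942.15 = $1,884.30

$1,884.30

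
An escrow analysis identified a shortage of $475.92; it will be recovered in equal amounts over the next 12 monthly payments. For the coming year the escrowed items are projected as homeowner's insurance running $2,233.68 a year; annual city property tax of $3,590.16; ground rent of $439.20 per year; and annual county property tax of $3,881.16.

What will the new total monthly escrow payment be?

Homeowner's insurance — $2,233.68 annually
City property tax — $3,590.16 annually
Ground rent — $439.20 annually
County property tax — $3,881.16 annually
Total per year = $2,233.68 + $3,590.16 + $439.20 + $3,881.16 = $10,144.20
Monthly escrow = $10,144.20 / 12 = $845.35
Monthly shortage recovery: $475.92 ÷ 12 = $39.66
Adjusted monthly = $845.35 + $39.66 = $885.01

$885.01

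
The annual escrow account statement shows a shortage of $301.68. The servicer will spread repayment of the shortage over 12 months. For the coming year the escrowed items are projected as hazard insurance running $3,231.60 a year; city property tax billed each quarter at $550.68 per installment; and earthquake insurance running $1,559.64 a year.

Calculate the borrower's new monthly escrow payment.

Hazard insurance: $3,231.60/yr
City property tax: $550.68 × 4 = $2,202.72/yr
Earthquake insurance: $1,559.64/yr
Total per year = $6,993.96
Monthly = $6,993.96 / 12 = $582.83
Monthly shortage recovery: $301.68 / 12 = $25.14
Adjusted monthly = $582.83 + $25.14 = $607.97

$607.97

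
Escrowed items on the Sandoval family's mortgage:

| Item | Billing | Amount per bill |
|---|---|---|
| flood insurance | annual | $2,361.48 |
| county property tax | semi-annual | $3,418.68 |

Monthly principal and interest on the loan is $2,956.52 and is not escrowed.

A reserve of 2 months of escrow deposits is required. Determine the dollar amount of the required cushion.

$1,533.14

Flood insurance = $2,361.48
County property tax = $3,418.68 × 2 = $6,837.36
Yearly total = $2,361.48 + $6,837.36 = $9,198.84
Monthly escrow = $9,198.84 / 12 = $766.57
Cushion = 2 × $766.57 = $1,533.14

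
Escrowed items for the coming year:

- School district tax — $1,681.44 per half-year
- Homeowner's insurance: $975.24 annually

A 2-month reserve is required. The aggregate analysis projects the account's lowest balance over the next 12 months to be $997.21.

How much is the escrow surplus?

School district tax: $1,681.44 × 2 = $3,362.88
Homeowner's insurance: $975.24
Annual escrow total = $3,362.88 + $975.24 = $4,338.12
Monthly escrow = $4,338.12 / 12 = $361.51
Required cushion = 2 × $361.51 = $723.02
Surplus = $997.21 − $723.02 = $274.19

$274.19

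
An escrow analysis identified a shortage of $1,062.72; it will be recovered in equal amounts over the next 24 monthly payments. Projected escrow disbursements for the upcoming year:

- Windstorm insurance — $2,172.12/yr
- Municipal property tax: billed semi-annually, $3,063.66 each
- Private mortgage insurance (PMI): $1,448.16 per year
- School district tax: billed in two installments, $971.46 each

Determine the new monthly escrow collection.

$1,018.49

Windstorm insurance = $2,172.12 annually
Municipal property tax = $3,063.66 × 2 = $6,127.32 annually
Private mortgage insurance (PMI) = $1,448.16 annually
School district tax = $971.46 × 2 = $1,942.92 annually
Combined annual = $11,690.52
Monthly = $11,690.52 / 12 = $974.21
Shortage spread = $1,062.72 ÷ 24 = $44.28/mo
Adjusted monthly = $974.21 + $44.28 = $1,018.49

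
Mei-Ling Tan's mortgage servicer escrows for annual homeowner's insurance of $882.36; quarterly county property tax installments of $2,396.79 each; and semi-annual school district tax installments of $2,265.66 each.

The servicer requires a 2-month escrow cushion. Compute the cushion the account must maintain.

Homeowner's insurance: $882.36
County property tax: $2,396.79 × 4 = $9,587.16
School district tax: $2,265.66 × 2 = $4,531.32
Total per year = $15,000.84
Base monthly escrow = $15,000.84 ÷ 12 = $1,250.07
Required cushion = 2 × $1,250.07 = $2,500.14

$2,500.14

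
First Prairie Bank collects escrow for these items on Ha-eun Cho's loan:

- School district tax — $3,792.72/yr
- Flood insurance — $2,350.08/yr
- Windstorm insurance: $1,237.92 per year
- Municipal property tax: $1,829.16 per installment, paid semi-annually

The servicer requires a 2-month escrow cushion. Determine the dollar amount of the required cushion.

$1,839.84

School district tax — $3,792.72/yr
Flood insurance — $2,350.08/yr
Windstorm insurance — $1,237.92/yr
Municipal property tax — $1,829.16 × 2 = $3,658.32/yr
Annual escrow total = $11,039.04
Base monthly escrow = $11,039.04 ÷ 12 = $919.92
Required cushion = 2 × $919.92 = $1,839.84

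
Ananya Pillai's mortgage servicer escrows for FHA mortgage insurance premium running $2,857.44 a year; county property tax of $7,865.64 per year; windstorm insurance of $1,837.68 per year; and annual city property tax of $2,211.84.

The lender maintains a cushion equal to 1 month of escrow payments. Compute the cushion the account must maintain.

$1,231.05

FHA mortgage insurance premium — $2,857.44/yr
County property tax — $7,865.64/yr
Windstorm insurance — $1,837.68/yr
City property tax — $2,211.84/yr
Annual escrow total = $14,772.60
Monthly escrow = $14,772.60 / 12 = $1,231.05
Cushion = 1 × $1,231.05 = $1,231.05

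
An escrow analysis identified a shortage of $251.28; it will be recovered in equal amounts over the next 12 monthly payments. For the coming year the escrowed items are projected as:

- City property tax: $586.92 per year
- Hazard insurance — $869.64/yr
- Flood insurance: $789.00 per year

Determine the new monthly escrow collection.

$208.07

City property tax: $586.92 per year
Hazard insurance: $869.64 per year
Flood insurance: $789.00 per year
Total per year = $586.92 + $869.64 + $789.00 = $2,245.56
Monthly escrow = $2,245.56 ÷ 12 = $187.13
Shortage spread = $251.28 ÷ 12 = $20.94/mo
Adjusted monthly = $187.13 + $20.94 = $208.07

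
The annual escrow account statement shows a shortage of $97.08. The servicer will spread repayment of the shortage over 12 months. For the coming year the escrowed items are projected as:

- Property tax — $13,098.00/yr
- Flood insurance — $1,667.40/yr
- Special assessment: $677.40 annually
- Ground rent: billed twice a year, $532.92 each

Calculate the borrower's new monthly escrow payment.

$1,383.81

Property tax: $13,098.00 annually
Flood insurance: $1,667.40 annually
Special assessment: $677.40 annually
Ground rent: $532.92 × 2 = $1,065.84 annually
Annual escrow total = $13,098.00 + $1,667.40 + $677.40 + $1,065.84 = $16,508.64
Base monthly escrow = $16,508.64 / 12 = $1,375.72
Shortage spread = $97.08 ÷ 12 = $8.09/mo
Adjusted monthly = $1,375.72 + $8.09 = $1,383.81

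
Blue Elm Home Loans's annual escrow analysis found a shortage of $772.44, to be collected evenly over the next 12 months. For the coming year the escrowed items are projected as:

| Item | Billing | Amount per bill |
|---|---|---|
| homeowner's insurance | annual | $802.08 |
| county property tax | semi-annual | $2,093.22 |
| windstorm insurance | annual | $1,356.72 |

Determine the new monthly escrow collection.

$593.14

Homeowner's insurance: $802.08
County property tax: $2,093.22 × 2 = $4,186.44
Windstorm insurance: $1,356.72
Combined annual = $802.08 + $4,186.44 + $1,356.72 = $6,345.24
Monthly = $6,345.24 ÷ 12 = $528.77
Shortage per month = $772.44 ÷ 12 = $64.37
Adjusted monthly = $528.77 + $64.37 = $593.14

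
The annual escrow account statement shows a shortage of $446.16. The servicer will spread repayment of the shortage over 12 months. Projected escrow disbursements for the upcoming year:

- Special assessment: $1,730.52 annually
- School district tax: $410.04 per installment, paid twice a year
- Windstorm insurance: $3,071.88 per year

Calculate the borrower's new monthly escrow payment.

$505.72

Special assessment — $1,730.52
School district tax — $410.04 × 2 = $820.08
Windstorm insurance — $3,071.88
Total per year = $1,730.52 + $820.08 + $3,071.88 = $5,622.48
Monthly escrow = $5,622.48 ÷ 12 = $468.54
Shortage spread = $446.16 ÷ 12 = $37.18/mo
Adjusted monthly = $468.54 + $37.18 = $505.72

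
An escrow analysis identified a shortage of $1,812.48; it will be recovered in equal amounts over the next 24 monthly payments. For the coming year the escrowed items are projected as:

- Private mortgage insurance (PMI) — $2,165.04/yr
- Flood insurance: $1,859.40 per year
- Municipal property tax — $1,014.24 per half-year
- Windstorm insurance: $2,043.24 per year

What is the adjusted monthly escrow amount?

Private mortgage insurance (PMI) — $2,165.04 annually
Flood insurance — $1,859.40 annually
Municipal property tax — $1,014.24 × 2 = $2,028.48 annually
Windstorm insurance — $2,043.24 annually
Total annual escrow = $2,165.04 + $1,859.40 + $2,028.48 + $2,043.24 = $8,096.16
Base monthly escrow = $8,096.16 ÷ 12 = $674.68
Shortage spread = $1,812.48 ÷ 24 = $75.52/mo
Adjusted monthly = $674.68 + $75.52 = $750.20

$750.20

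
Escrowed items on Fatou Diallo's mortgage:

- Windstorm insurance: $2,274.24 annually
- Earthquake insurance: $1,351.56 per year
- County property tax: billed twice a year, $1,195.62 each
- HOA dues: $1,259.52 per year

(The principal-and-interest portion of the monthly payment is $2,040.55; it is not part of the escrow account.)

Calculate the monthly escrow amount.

Windstorm insurance = $2,274.24 per year
Earthquake insurance = $1,351.56 per year
County property tax = $1,195.62 × 2 = $2,391.24 per year
HOA dues = $1,259.52 per year
Yearly total = $2,274.24 + $1,351.56 + $2,391.24 + $1,259.52 = $7,276.56
Monthly = $7,276.56 ÷ 12 = $606.38

$606.38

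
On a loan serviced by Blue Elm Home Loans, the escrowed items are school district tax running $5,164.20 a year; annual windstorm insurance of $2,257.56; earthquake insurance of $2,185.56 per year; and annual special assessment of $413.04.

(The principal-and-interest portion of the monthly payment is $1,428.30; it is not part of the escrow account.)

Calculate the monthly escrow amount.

$835.03

School district tax = $5,164.20/yr
Windstorm insurance = $2,257.56/yr
Earthquake insurance = $2,185.56/yr
Special assessment = $413.04/yr
Total annual escrow = $10,020.36
Monthly escrow = $10,020.36 / 12 = $835.03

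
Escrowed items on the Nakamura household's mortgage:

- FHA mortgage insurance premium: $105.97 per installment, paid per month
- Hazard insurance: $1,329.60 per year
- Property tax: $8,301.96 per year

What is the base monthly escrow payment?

FHA mortgage insurance premium = $105.97 × 12 = $1,271.64 annually
Hazard insurance = $1,329.60 annually
Property tax = $8,301.96 annually
Total annual escrow = $1,271.64 + $1,329.60 + $8,301.96 = $10,903.20
Per month = $10,903.20 ÷ 12 = $908.60

$908.60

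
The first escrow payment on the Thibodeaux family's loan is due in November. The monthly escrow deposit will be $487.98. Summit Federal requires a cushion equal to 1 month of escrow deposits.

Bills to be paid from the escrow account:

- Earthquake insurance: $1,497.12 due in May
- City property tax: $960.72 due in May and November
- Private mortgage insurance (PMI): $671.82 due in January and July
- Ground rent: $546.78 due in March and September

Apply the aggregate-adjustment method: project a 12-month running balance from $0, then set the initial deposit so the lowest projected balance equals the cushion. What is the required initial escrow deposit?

$1,709.28

Cushion = 1 × $487.98 = $487.98
Trial balance (start $0, +$487.98 each month, − disbursements):
  Nov: +$487.98 − $960.72 → -$472.74
  Dec: +$487.98 → $15.24
  Jan: +$487.98 − $671.82 → -$168.60
  Feb: +$487.98 → $319.38
  Mar: +$487.98 − $546.78 → $260.58
  Apr: +$487.98 → $748.56
  May: +$487.98 − $2,457.84 → -$1,221.30
  Jun: +$487.98 → -$733.32
  Jul: +$487.98 − $671.82 → -$917.16
  Aug: +$487.98 → -$429.18
  Sep: +$487.98 − $546.78 → -$487.98
  Oct: +$487.98 → $0.00
Lowest trial balance = -$1,221.30 (May)
Initial deposit = cushion − low point = $487.98 − (-$1,221.30) = $1,709.28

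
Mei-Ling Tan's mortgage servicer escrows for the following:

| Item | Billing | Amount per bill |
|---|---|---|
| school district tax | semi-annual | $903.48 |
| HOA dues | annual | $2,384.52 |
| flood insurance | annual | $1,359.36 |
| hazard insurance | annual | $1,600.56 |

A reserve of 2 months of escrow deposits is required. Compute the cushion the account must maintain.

School district tax = $903.48 × 2 = $1,806.96 annually
HOA dues = $2,384.52 annually
Flood insurance = $1,359.36 annually
Hazard insurance = $1,600.56 annually
Annual escrow total = $7,151.40
Base monthly escrow = $7,151.40 / 12 = $595.95
Required cushion = 2 × $595.95 = $1,191.90

$1,191.90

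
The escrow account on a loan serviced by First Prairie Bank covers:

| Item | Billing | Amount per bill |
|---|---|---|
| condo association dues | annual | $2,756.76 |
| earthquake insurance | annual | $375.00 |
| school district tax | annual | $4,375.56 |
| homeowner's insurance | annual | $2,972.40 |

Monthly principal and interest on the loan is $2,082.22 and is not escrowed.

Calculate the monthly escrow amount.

$873.31

Condo association dues = $2,756.76 per year
Earthquake insurance = $375.00 per year
School district tax = $4,375.56 per year
Homeowner's insurance = $2,972.40 per year
Combined annual = $2,756.76 + $375.00 + $4,375.56 + $2,972.40 = $10,479.72
Per month = $10,479.72 / 12 = $873.31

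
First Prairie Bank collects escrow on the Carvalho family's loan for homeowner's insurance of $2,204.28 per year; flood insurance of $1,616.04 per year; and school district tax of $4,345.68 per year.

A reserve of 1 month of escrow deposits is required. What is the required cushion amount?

$680.50

Homeowner's insurance — $2,204.28/yr
Flood insurance — $1,616.04/yr
School district tax — $4,345.68/yr
Annual escrow total = $8,166.00
Monthly = $8,166.00 / 12 = $680.50
Required cushion = 1 × $680.50 = $680.50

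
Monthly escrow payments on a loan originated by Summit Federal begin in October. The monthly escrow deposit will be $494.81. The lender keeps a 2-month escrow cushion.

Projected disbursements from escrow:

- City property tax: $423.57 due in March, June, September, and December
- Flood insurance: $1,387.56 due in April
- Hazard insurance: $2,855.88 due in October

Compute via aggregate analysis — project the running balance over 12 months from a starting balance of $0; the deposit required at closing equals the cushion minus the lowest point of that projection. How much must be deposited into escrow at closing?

Cushion = 2 × $494.81 = $989.62
Trial balance (start $0, +$494.81 each month, − disbursements):
  Oct: +$494.81 − $2,855.88 → -$2,361.07
  Nov: +$494.81 → -$1,866.26
  Dec: +$494.81 − $423.57 → -$1,795.02
  Jan: +$494.81 → -$1,300.21
  Feb: +$494.81 → -$805.40
  Mar: +$494.81 − $423.57 → -$734.16
  Apr: +$494.81 − $1,387.56 → -$1,626.91
  May: +$494.81 → -$1,132.10
  Jun: +$494.81 − $423.57 → -$1,060.86
  Jul: +$494.81 → -$566.05
  Aug: +$494.81 → -$71.24
  Sep: +$494.81 − $423.57 → $0.00
Lowest trial balance = -$2,361.07 (Oct)
Initial deposit = cushion − low point = $989.62 − (-$2,361.07) = $3,350.69

$3,350.69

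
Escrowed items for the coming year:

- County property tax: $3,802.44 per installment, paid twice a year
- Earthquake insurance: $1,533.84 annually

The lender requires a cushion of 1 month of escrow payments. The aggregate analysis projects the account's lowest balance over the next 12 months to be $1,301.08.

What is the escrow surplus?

$539.52

County property tax: $3,802.44 × 2 = $7,604.88 per year
Earthquake insurance: $1,533.84 per year
Yearly total = $7,604.88 + $1,533.84 = $9,138.72
Monthly = $9,138.72 / 12 = $761.56
Cushion = 1 × $761.56 = $761.56
Surplus = $1,301.08 − $761.56 = $539.52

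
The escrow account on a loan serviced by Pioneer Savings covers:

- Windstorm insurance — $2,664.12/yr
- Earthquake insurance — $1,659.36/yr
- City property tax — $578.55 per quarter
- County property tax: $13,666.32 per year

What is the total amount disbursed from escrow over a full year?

$20,304.00

Windstorm insurance = $2,664.12 per year
Earthquake insurance = $1,659.36 per year
City property tax = $578.55 × 4 = $2,314.20 per year
County property tax = $13,666.32 per year
Yearly total = $20,304.00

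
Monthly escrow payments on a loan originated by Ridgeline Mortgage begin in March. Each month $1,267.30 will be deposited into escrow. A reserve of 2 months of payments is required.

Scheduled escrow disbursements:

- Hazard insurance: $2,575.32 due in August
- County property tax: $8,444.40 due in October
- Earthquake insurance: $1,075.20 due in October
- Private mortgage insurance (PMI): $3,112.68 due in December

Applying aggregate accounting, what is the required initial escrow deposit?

Cushion = 2 × $1,267.30 = $2,534.60
Trial balance (start $0, +$1,267.30 each month, − disbursements):
  Mar: +$1,267.30 → $1,267.30
  Apr: +$1,267.30 → $2,534.60
  May: +$1,267.30 → $3,801.90
  Jun: +$1,267.30 → $5,069.20
  Jul: +$1,267.30 → $6,336.50
  Aug: +$1,267.30 − $2,575.32 → $5,028.48
  Sep: +$1,267.30 → $6,295.78
  Oct: +$1,267.30 − $9,519.60 → -$1,956.52
  Nov: +$1,267.30 → -$689.22
  Dec: +$1,267.30 − $3,112.68 → -$2,534.60
  Jan: +$1,267.30 → -$1,267.30
  Feb: +$1,267.30 → $0.00
Lowest trial balance = -$2,534.60 (Dec)
Initial deposit = cushion − low point = $2,534.60 − (-$2,534.60) = $5,069.20

$5,069.20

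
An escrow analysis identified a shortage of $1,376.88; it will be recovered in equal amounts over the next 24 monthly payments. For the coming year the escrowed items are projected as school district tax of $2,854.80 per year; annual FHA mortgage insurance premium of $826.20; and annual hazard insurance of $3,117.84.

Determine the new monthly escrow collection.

$623.94

School district tax = $2,854.80/yr
FHA mortgage insurance premium = $826.20/yr
Hazard insurance = $3,117.84/yr
Total annual escrow = $2,854.80 + $826.20 + $3,117.84 = $6,798.84
Per month = $6,798.84 / 12 = $566.57
Monthly shortage recovery: $1,376.88 / 24 = $57.37
New monthly escrow = $566.57 + $57.37 = $623.94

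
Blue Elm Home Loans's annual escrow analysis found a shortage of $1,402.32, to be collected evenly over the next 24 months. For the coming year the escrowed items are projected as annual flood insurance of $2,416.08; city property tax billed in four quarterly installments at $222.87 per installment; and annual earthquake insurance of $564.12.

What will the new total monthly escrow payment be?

$381.07

Flood insurance = $2,416.08 per year
City property tax = $222.87 × 4 = $891.48 per year
Earthquake insurance = $564.12 per year
Total per year = $3,871.68
Base monthly escrow = $3,871.68 ÷ 12 = $322.64
Shortage spread = $1,402.32 ÷ 24 = $58.43/mo
New monthly escrow = $322.64 + $58.43 = $381.07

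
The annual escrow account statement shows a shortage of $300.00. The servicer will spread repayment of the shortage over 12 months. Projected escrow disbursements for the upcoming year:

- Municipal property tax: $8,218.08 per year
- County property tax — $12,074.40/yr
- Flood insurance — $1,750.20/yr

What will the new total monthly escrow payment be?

$1,861.89

Municipal property tax: $8,218.08 per year
County property tax: $12,074.40 per year
Flood insurance: $1,750.20 per year
Yearly total = $22,042.68
Monthly escrow = $22,042.68 ÷ 12 = $1,836.89
Shortage per month = $300.00 / 12 = $25.00
New monthly escrow = $1,836.89 + $25.00 = $1,861.89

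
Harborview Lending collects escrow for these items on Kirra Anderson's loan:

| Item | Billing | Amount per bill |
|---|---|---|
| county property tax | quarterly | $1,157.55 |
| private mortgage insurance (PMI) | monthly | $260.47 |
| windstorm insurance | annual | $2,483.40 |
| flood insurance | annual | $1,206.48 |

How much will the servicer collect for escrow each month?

$953.81

County property tax: $1,157.55 × 4 = $4,630.20 per year
Private mortgage insurance (PMI): $260.47 × 12 = $3,125.64 per year
Windstorm insurance: $2,483.40 per year
Flood insurance: $1,206.48 per year
Total per year = $4,630.20 + $3,125.64 + $2,483.40 + $1,206.48 = $11,445.72
Monthly = $11,445.72 / 12 = $953.81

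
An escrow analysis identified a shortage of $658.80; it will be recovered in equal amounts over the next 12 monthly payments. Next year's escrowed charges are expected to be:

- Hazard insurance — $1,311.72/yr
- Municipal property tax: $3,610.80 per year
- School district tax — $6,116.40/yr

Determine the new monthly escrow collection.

Hazard insurance = $1,311.72 annually
Municipal property tax = $3,610.80 annually
School district tax = $6,116.40 annually
Annual escrow total = $1,311.72 + $3,610.80 + $6,116.40 = $11,038.92
Monthly escrow = $11,038.92 / 12 = $919.91
Monthly shortage recovery: $658.80 ÷ 12 = $54.90
New monthly escrow = $919.91 + $54.90 = $974.81

$974.81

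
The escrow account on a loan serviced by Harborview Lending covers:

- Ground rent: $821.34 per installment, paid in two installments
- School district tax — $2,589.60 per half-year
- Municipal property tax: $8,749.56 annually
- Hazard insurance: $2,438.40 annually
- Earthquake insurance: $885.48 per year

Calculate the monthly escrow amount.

$1,574.61

Ground rent: $821.34 × 2 = $1,642.68
School district tax: $2,589.60 × 2 = $5,179.20
Municipal property tax: $8,749.56
Hazard insurance: $2,438.40
Earthquake insurance: $885.48
Yearly total = $1,642.68 + $5,179.20 + $8,749.56 + $2,438.40 + $885.48 = $18,895.32
Monthly = $18,895.32 ÷ 12 = $1,574.61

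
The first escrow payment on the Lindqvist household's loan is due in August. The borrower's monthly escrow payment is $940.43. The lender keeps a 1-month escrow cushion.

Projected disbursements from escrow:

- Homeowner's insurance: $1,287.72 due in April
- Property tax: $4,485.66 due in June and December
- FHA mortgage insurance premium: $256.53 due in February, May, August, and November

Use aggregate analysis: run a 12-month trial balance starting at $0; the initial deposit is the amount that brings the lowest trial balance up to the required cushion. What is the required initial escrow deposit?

Cushion = 1 × $940.43 = $940.43
Trial balance (start $0, +$940.43 each month, − disbursements):
  Aug: +$940.43 − $256.53 → $683.90
  Sep: +$940.43 → $1,624.33
  Oct: +$940.43 → $2,564.76
  Nov: +$940.43 − $256.53 → $3,248.66
  Dec: +$940.43 − $4,485.66 → -$296.57
  Jan: +$940.43 → $643.86
  Feb: +$940.43 − $256.53 → $1,327.76
  Mar: +$940.43 → $2,268.19
  Apr: +$940.43 − $1,287.72 → $1,920.90
  May: +$940.43 − $256.53 → $2,604.80
  Jun: +$940.43 − $4,485.66 → -$940.43
  Jul: +$940.43 → $0.00
Lowest trial balance = -$940.43 (Jun)
Initial deposit = cushion − low point = $940.43 − (-$940.43) = $1,880.86

$1,880.86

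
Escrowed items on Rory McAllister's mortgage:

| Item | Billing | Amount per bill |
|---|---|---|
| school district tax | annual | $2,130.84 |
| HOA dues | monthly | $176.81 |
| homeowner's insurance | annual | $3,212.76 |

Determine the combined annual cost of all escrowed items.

$7,465.32

School district tax: $2,130.84 annually
HOA dues: $176.81 × 12 = $2,121.72 annually
Homeowner's insurance: $3,212.76 annually
Total per year = $2,130.84 + $2,121.72 + $3,212.76 = $7,465.32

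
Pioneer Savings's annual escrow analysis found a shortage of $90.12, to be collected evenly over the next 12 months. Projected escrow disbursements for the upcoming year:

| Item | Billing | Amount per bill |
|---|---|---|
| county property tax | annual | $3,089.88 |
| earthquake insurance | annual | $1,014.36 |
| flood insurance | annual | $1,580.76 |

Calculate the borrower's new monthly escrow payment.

$481.26

County property tax = $3,089.88/yr
Earthquake insurance = $1,014.36/yr
Flood insurance = $1,580.76/yr
Yearly total = $5,685.00
Monthly escrow = $5,685.00 / 12 = $473.75
Shortage per month = $90.12 ÷ 12 = $7.51
Adjusted monthly = $473.75 + $7.51 = $481.26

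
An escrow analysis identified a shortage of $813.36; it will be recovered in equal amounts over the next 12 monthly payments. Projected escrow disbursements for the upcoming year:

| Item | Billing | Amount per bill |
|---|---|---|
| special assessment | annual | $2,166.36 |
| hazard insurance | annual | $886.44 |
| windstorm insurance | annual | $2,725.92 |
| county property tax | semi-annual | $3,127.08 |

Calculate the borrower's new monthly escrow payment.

Special assessment = $2,166.36/yr
Hazard insurance = $886.44/yr
Windstorm insurance = $2,725.92/yr
County property tax = $3,127.08 × 2 = $6,254.16/yr
Total annual escrow = $12,032.88
Base monthly escrow = $12,032.88 / 12 = $1,002.74
Monthly shortage recovery: $813.36 / 12 = $67.78
Adjusted monthly = $1,002.74 + $67.78 = $1,070.52

$1,070.52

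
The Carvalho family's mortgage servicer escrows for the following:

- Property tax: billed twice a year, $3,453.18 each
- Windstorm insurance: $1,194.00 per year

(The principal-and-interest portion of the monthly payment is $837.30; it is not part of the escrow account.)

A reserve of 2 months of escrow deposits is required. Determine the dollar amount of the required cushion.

$1,350.06

Property tax = $3,453.18 × 2 = $6,906.36/yr
Windstorm insurance = $1,194.00/yr
Total per year = $6,906.36 + $1,194.00 = $8,100.36
Per month = $8,100.36 ÷ 12 = $675.03
Cushion = 2 × $675.03 = $1,350.06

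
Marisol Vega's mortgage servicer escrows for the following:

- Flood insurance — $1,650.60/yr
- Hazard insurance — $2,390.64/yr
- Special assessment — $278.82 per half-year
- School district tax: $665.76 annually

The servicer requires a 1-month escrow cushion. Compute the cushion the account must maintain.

Flood insurance: $1,650.60 annually
Hazard insurance: $2,390.64 annually
Special assessment: $278.82 × 2 = $557.64 annually
School district tax: $665.76 annually
Annual escrow total = $5,264.64
Per month = $5,264.64 / 12 = $438.72
Required cushion = 1 × $438.72 = $438.72

$438.72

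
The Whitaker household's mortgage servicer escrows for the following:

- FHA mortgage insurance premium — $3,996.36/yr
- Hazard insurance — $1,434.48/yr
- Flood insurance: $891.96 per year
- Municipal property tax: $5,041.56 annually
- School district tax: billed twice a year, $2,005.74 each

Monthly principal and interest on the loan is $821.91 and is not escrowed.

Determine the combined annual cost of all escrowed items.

$15,375.84

FHA mortgage insurance premium: $3,996.36
Hazard insurance: $1,434.48
Flood insurance: $891.96
Municipal property tax: $5,041.56
School district tax: $2,005.74 × 2 = $4,011.48
Yearly total = $3,996.36 + $1,434.48 + $891.96 + $5,041.56 + $4,011.48 = $15,375.84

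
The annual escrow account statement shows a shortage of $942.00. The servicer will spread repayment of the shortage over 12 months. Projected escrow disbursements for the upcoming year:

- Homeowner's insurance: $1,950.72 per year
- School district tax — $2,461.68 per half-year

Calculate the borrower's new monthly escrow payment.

$651.34

Homeowner's insurance = $1,950.72 annually
School district tax = $2,461.68 × 2 = $4,923.36 annually
Yearly total = $1,950.72 + $4,923.36 = $6,874.08
Monthly escrow = $6,874.08 / 12 = $572.84
Shortage per month = $942.00 / 12 = $78.50
New monthly escrow = $572.84 + $78.50 = $651.34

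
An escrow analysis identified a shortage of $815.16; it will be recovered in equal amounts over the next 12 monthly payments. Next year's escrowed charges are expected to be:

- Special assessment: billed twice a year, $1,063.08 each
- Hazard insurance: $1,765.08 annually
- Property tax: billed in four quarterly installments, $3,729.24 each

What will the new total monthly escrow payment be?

Special assessment — $1,063.08 × 2 = $2,126.16/yr
Hazard insurance — $1,765.08/yr
Property tax — $3,729.24 × 4 = $14,916.96/yr
Total per year = $18,808.20
Monthly = $18,808.20 ÷ 12 = $1,567.35
Monthly shortage recovery: $815.16 / 12 = $67.93
New monthly escrow = $1,567.35 + $67.93 = $1,635.28

$1,635.28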